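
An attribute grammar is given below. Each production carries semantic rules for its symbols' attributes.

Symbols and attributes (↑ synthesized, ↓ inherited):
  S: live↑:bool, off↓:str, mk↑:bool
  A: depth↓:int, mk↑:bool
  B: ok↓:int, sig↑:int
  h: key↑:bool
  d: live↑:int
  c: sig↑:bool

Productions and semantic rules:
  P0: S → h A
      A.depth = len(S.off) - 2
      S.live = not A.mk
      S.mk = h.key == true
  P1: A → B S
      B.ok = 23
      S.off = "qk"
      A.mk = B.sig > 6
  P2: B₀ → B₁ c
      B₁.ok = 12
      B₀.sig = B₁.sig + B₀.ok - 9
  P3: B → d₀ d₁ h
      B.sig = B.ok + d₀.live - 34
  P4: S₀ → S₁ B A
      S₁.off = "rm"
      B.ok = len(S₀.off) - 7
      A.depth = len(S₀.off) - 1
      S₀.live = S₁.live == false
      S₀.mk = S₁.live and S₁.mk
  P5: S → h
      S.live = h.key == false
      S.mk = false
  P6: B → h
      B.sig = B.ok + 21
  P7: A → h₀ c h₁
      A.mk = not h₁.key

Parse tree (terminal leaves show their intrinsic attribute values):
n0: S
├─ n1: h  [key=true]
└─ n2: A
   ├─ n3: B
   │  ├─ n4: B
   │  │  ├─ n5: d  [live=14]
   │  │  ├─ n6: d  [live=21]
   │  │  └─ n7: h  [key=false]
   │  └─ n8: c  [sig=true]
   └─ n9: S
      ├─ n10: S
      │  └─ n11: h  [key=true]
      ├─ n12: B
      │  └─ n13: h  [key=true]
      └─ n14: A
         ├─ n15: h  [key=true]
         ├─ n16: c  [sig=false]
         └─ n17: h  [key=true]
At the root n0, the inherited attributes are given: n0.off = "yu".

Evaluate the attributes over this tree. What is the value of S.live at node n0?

true

1. n0.off = "yu"  [given at root]
2. n1.key = true  [terminal]
3. n2.depth = 0  [len(S.off) - 2]
4. n3.ok = 23  [23]
5. n4.ok = 12  [12]
6. n5.live = 14  [terminal]
7. n6.live = 21  [terminal]
8. n7.key = false  [terminal]
9. n4.sig = -8  [B.ok + d₀.live - 34]
10. n8.sig = true  [terminal]
11. n3.sig = 6  [B₁.sig + B₀.ok - 9]
12. n9.off = "qk"  ["qk"]
13. n10.off = "rm"  ["rm"]
14. n11.key = true  [terminal]
15. n10.live = false  [h.key == false]
16. n10.mk = false  [false]
17. n12.ok = -5  [len(S₀.off) - 7]
18. n13.key = true  [terminal]
19. n12.sig = 16  [B.ok + 21]
20. n14.depth = 1  [len(S₀.off) - 1]
21. n15.key = true  [terminal]
22. n16.sig = false  [terminal]
23. n17.key = true  [terminal]
24. n14.mk = false  [not h₁.key]
25. n9.live = true  [S₁.live == false]
26. n9.mk = false  [S₁.live and S₁.mk]
27. n2.mk = false  [B.sig > 6]
28. n0.live = true  [not A.mk]
29. n0.mk = true  [h.key == true]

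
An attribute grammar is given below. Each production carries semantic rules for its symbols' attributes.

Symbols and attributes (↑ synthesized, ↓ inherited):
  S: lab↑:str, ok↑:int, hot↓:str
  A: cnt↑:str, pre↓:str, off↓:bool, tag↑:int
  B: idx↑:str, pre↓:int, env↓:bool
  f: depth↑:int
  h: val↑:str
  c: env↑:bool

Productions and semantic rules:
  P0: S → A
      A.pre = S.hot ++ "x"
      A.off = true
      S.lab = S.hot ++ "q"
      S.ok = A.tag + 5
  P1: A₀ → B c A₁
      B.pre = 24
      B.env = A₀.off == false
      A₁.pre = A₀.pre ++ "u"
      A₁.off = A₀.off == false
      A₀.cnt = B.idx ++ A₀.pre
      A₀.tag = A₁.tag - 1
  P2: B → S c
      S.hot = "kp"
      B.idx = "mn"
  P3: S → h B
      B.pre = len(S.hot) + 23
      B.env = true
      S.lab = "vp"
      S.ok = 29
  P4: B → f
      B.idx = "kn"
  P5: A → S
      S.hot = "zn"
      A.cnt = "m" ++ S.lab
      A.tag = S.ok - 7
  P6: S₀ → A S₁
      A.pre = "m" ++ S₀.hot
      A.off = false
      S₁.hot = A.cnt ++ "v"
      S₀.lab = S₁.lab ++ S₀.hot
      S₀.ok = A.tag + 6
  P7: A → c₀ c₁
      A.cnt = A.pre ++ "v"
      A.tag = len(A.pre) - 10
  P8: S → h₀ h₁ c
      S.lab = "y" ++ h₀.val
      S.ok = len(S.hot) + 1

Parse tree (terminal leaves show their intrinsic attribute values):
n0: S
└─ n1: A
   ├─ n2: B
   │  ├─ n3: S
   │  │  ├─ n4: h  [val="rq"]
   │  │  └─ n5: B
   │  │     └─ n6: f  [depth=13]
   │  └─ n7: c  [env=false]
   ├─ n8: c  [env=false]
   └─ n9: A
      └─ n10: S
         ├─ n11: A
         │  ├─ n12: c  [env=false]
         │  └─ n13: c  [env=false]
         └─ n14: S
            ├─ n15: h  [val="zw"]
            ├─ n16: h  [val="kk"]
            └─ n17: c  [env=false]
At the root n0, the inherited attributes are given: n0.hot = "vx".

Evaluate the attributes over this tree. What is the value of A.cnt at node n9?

1. n0.hot = "vx"  [given at root]
2. n1.pre = "vxx"  [S.hot ++ "x"]
3. n1.off = true  [true]
4. n2.pre = 24  [24]
5. n2.env = false  [A₀.off == false]
6. n3.hot = "kp"  ["kp"]
7. n4.val = "rq"  [terminal]
8. n5.pre = 25  [len(S.hot) + 23]
9. n5.env = true  [true]
10. n6.depth = 13  [terminal]
11. n5.idx = "kn"  ["kn"]
12. n3.lab = "vp"  ["vp"]
13. n3.ok = 29  [29]
14. n7.env = false  [terminal]
15. n2.idx = "mn"  ["mn"]
16. n8.env = false  [terminal]
17. n9.pre = "vxxu"  [A₀.pre ++ "u"]
18. n9.off = false  [A₀.off == false]
19. n10.hot = "zn"  ["zn"]
20. n11.pre = "mzn"  ["m" ++ S₀.hot]
21. n11.off = false  [false]
22. n12.env = false  [terminal]
23. n13.env = false  [terminal]
24. n11.cnt = "mznv"  [A.pre ++ "v"]
25. n11.tag = -7  [len(A.pre) - 10]
26. n14.hot = "mznvv"  [A.cnt ++ "v"]
27. n15.val = "zw"  [terminal]
28. n16.val = "kk"  [terminal]
29. n17.env = false  [terminal]
30. n14.lab = "yzw"  ["y" ++ h₀.val]
31. n14.ok = 6  [len(S.hot) + 1]
32. n10.lab = "yzwzn"  [S₁.lab ++ S₀.hot]
33. n10.ok = -1  [A.tag + 6]
34. n9.cnt = "myzwzn"  ["m" ++ S.lab]
35. n9.tag = -8  [S.ok - 7]
36. n1.cnt = "mnvxx"  [B.idx ++ A₀.pre]
37. n1.tag = -9  [A₁.tag - 1]
38. n0.lab = "vxq"  [S.hot ++ "q"]
39. n0.ok = -4  [A.tag + 5]

"myzwzn"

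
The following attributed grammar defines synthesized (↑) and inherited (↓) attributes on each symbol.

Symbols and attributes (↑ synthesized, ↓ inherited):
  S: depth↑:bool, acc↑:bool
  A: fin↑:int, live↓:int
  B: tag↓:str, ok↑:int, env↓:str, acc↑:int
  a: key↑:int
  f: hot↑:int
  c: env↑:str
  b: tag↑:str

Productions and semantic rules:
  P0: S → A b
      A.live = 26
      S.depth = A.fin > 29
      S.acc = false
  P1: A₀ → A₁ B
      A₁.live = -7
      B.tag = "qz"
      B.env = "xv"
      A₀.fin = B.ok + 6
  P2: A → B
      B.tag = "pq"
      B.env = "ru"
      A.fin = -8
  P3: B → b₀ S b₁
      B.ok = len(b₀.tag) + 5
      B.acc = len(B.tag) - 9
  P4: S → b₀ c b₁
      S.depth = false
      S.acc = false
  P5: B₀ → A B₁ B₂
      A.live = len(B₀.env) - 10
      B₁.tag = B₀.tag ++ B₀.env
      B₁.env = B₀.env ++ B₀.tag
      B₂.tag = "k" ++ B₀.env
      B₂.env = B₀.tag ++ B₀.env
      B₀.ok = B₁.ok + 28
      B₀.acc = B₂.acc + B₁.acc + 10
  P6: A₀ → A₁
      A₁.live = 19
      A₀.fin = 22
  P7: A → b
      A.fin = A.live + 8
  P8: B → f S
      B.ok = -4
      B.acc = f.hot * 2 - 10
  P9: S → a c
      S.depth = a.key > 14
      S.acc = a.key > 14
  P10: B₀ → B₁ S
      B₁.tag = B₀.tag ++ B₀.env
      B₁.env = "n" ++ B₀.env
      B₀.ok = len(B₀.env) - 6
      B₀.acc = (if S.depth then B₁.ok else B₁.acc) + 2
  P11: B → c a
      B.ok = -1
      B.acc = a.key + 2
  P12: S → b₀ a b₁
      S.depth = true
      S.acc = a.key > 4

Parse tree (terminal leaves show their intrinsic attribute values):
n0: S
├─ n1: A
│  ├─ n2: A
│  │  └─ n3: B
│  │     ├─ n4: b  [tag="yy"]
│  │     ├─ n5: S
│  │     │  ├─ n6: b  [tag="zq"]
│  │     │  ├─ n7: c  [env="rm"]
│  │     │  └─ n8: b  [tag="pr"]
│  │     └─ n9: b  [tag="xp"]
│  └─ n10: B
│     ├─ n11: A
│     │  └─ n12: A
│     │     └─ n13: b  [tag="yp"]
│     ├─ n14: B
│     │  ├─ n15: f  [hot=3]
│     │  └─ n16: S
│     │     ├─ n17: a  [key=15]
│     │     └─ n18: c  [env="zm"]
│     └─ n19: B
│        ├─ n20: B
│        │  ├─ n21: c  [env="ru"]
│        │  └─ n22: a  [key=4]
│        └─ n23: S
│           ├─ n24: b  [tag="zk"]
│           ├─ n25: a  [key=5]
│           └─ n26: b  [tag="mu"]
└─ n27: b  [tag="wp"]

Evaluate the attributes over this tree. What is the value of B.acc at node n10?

1. n1.live = 26  [26]
2. n2.live = -7  [-7]
3. n3.tag = "pq"  ["pq"]
4. n3.env = "ru"  ["ru"]
5. n4.tag = "yy"  [terminal]
6. n6.tag = "zq"  [terminal]
7. n7.env = "rm"  [terminal]
8. n8.tag = "pr"  [terminal]
9. n5.depth = false  [false]
10. n5.acc = false  [false]
11. n9.tag = "xp"  [terminal]
12. n3.ok = 7  [len(b₀.tag) + 5]
13. n3.acc = -7  [len(B.tag) - 9]
14. n2.fin = -8  [-8]
15. n10.tag = "qz"  ["qz"]
16. n10.env = "xv"  ["xv"]
17. n11.live = -8  [len(B₀.env) - 10]
18. n12.live = 19  [19]
19. n13.tag = "yp"  [terminal]
20. n12.fin = 27  [A.live + 8]
21. n11.fin = 22  [22]
22. n14.tag = "qzxv"  [B₀.tag ++ B₀.env]
23. n14.env = "xvqz"  [B₀.env ++ B₀.tag]
24. n15.hot = 3  [terminal]
25. n17.key = 15  [terminal]
26. n18.env = "zm"  [terminal]
27. n16.depth = true  [a.key > 14]
28. n16.acc = true  [a.key > 14]
29. n14.ok = -4  [-4]
30. n14.acc = -4  [f.hot * 2 - 10]
31. n19.tag = "kxv"  ["k" ++ B₀.env]
32. n19.env = "qzxv"  [B₀.tag ++ B₀.env]
33. n20.tag = "kxvqzxv"  [B₀.tag ++ B₀.env]
34. n20.env = "nqzxv"  ["n" ++ B₀.env]
35. n21.env = "ru"  [terminal]
36. n22.key = 4  [terminal]
37. n20.ok = -1  [-1]
38. n20.acc = 6  [a.key + 2]
39. n24.tag = "zk"  [terminal]
40. n25.key = 5  [terminal]
41. n26.tag = "mu"  [terminal]
42. n23.depth = true  [true]
43. n23.acc = true  [a.key > 4]
44. n19.ok = -2  [len(B₀.env) - 6]
45. n19.acc = 1  [(if S.depth then B₁.ok else B₁.acc) + 2]
46. n10.ok = 24  [B₁.ok + 28]
47. n10.acc = 7  [B₂.acc + B₁.acc + 10]
48. n1.fin = 30  [B.ok + 6]
49. n27.tag = "wp"  [terminal]
50. n0.depth = true  [A.fin > 29]
51. n0.acc = false  [false]

7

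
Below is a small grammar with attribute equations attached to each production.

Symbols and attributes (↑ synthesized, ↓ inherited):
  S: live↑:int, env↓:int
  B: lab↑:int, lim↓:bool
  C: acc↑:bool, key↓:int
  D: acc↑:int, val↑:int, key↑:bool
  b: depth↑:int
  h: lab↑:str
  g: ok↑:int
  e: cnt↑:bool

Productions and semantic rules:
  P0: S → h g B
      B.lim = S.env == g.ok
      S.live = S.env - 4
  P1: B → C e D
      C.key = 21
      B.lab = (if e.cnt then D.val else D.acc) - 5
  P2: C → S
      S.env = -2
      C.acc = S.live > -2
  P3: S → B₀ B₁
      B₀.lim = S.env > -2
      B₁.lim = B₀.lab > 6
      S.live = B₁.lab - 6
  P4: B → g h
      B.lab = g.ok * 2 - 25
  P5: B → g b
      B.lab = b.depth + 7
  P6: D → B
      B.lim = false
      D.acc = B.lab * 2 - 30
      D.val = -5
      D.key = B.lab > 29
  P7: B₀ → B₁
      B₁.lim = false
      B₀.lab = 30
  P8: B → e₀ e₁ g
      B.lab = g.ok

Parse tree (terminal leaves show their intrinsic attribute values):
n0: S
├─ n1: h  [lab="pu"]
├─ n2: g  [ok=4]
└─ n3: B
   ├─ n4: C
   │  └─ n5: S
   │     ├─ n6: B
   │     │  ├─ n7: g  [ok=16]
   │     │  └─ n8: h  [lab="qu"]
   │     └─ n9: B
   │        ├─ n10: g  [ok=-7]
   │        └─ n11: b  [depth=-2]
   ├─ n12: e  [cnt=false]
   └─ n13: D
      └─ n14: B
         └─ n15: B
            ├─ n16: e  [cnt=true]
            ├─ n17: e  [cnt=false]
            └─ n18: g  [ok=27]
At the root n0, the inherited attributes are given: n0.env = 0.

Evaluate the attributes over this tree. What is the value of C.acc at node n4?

true

1. n0.env = 0  [given at root]
2. n1.lab = "pu"  [terminal]
3. n2.ok = 4  [terminal]
4. n3.lim = false  [S.env == g.ok]
5. n4.key = 21  [21]
6. n5.env = -2  [-2]
7. n6.lim = false  [S.env > -2]
8. n7.ok = 16  [terminal]
9. n8.lab = "qu"  [terminal]
10. n6.lab = 7  [g.ok * 2 - 25]
11. n9.lim = true  [B₀.lab > 6]
12. n10.ok = -7  [terminal]
13. n11.depth = -2  [terminal]
14. n9.lab = 5  [b.depth + 7]
15. n5.live = -1  [B₁.lab - 6]
16. n4.acc = true  [S.live > -2]
17. n12.cnt = false  [terminal]
18. n14.lim = false  [false]
19. n15.lim = false  [false]
20. n16.cnt = true  [terminal]
21. n17.cnt = false  [terminal]
22. n18.ok = 27  [terminal]
23. n15.lab = 27  [g.ok]
24. n14.lab = 30  [30]
25. n13.acc = 30  [B.lab * 2 - 30]
26. n13.val = -5  [-5]
27. n13.key = true  [B.lab > 29]
28. n3.lab = 25  [(if e.cnt then D.val else D.acc) - 5]
29. n0.live = -4  [S.env - 4]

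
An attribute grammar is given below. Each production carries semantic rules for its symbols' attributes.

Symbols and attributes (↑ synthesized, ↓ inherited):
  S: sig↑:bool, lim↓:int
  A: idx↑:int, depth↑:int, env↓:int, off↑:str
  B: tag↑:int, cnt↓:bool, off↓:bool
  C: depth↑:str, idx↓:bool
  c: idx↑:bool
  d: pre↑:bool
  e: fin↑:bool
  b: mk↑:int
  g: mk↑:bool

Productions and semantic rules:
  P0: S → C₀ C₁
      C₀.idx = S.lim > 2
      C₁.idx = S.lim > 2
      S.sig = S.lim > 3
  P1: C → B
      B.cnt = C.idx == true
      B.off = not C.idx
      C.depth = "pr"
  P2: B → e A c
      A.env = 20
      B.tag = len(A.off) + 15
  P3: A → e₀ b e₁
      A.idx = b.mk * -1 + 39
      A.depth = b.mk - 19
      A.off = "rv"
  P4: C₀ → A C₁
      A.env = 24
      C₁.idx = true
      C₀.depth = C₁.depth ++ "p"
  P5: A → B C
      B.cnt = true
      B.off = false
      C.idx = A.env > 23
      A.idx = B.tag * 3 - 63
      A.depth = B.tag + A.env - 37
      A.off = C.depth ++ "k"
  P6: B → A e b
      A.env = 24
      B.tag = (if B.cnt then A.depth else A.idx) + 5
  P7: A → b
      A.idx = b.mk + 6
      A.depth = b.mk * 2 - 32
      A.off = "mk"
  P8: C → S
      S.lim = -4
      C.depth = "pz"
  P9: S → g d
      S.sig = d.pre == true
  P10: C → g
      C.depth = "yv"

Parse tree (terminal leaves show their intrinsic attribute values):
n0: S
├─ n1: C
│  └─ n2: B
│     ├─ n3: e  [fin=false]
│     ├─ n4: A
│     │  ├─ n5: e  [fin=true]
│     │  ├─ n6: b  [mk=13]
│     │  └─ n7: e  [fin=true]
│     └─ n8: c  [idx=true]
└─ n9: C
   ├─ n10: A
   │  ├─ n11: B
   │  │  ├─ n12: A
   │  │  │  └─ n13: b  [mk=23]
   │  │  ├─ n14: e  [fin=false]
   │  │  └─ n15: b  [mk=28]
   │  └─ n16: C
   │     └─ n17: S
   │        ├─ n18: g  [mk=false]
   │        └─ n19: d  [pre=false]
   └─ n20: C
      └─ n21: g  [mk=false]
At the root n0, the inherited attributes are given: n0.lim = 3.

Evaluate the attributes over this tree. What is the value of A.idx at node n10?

-6

1. n0.lim = 3  [given at root]
2. n1.idx = true  [S.lim > 2]
3. n2.cnt = true  [C.idx == true]
4. n2.off = false  [not C.idx]
5. n3.fin = false  [terminal]
6. n4.env = 20  [20]
7. n5.fin = true  [terminal]
8. n6.mk = 13  [terminal]
9. n7.fin = true  [terminal]
10. n4.idx = 26  [b.mk * -1 + 39]
11. n4.depth = -6  [b.mk - 19]
12. n4.off = "rv"  ["rv"]
13. n8.idx = true  [terminal]
14. n2.tag = 17  [len(A.off) + 15]
15. n1.depth = "pr"  ["pr"]
16. n9.idx = true  [S.lim > 2]
17. n10.env = 24  [24]
18. n11.cnt = true  [true]
19. n11.off = false  [false]
20. n12.env = 24  [24]
21. n13.mk = 23  [terminal]
22. n12.idx = 29  [b.mk + 6]
23. n12.depth = 14  [b.mk * 2 - 32]
24. n12.off = "mk"  ["mk"]
25. n14.fin = false  [terminal]
26. n15.mk = 28  [terminal]
27. n11.tag = 19  [(if B.cnt then A.depth else A.idx) + 5]
28. n16.idx = true  [A.env > 23]
29. n17.lim = -4  [-4]
30. n18.mk = false  [terminal]
31. n19.pre = false  [terminal]
32. n17.sig = false  [d.pre == true]
33. n16.depth = "pz"  ["pz"]
34. n10.idx = -6  [B.tag * 3 - 63]
35. n10.depth = 6  [B.tag + A.env - 37]
36. n10.off = "pzk"  [C.depth ++ "k"]
37. n20.idx = true  [true]
38. n21.mk = false  [terminal]
39. n20.depth = "yv"  ["yv"]
40. n9.depth = "yvp"  [C₁.depth ++ "p"]
41. n0.sig = false  [S.lim > 3]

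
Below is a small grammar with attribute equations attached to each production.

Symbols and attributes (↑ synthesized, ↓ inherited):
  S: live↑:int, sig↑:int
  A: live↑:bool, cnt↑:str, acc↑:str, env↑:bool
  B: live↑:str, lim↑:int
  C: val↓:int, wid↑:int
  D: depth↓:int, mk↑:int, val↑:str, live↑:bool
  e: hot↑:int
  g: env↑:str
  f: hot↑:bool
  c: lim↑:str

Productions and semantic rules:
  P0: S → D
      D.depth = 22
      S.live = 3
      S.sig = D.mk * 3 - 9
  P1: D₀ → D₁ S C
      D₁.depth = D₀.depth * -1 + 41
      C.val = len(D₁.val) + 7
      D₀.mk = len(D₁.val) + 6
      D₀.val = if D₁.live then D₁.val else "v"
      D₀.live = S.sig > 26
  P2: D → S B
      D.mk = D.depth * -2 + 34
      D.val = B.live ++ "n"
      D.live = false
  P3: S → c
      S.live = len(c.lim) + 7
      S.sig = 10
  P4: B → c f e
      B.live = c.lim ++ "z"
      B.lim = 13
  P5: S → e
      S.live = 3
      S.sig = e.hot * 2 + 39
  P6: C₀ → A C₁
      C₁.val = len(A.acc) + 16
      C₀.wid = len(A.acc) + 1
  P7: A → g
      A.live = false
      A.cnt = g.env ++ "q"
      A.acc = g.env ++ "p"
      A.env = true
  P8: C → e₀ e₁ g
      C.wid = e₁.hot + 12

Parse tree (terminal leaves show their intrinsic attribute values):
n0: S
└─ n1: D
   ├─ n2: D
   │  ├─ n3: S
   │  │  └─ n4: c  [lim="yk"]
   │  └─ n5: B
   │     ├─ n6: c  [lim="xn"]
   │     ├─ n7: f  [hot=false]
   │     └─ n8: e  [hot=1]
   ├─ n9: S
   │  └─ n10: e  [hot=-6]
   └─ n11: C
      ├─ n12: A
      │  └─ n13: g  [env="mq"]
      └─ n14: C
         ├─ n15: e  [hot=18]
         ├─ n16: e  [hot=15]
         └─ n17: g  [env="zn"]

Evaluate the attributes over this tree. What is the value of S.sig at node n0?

1. n1.depth = 22  [22]
2. n2.depth = 19  [D₀.depth * -1 + 41]
3. n4.lim = "yk"  [terminal]
4. n3.live = 9  [len(c.lim) + 7]
5. n3.sig = 10  [10]
6. n6.lim = "xn"  [terminal]
7. n7.hot = false  [terminal]
8. n8.hot = 1  [terminal]
9. n5.live = "xnz"  [c.lim ++ "z"]
10. n5.lim = 13  [13]
11. n2.mk = -4  [D.depth * -2 + 34]
12. n2.val = "xnzn"  [B.live ++ "n"]
13. n2.live = false  [false]
14. n10.hot = -6  [terminal]
15. n9.live = 3  [3]
16. n9.sig = 27  [e.hot * 2 + 39]
17. n11.val = 11  [len(D₁.val) + 7]
18. n13.env = "mq"  [terminal]
19. n12.live = false  [false]
20. n12.cnt = "mqq"  [g.env ++ "q"]
21. n12.acc = "mqp"  [g.env ++ "p"]
22. n12.env = true  [true]
23. n14.val = 19  [len(A.acc) + 16]
24. n15.hot = 18  [terminal]
25. n16.hot = 15  [terminal]
26. n17.env = "zn"  [terminal]
27. n14.wid = 27  [e₁.hot + 12]
28. n11.wid = 4  [len(A.acc) + 1]
29. n1.mk = 10  [len(D₁.val) + 6]
30. n1.val = "v"  [if D₁.live then D₁.val else "v"]
31. n1.live = true  [S.sig > 26]
32. n0.live = 3  [3]
33. n0.sig = 21  [D.mk * 3 - 9]

21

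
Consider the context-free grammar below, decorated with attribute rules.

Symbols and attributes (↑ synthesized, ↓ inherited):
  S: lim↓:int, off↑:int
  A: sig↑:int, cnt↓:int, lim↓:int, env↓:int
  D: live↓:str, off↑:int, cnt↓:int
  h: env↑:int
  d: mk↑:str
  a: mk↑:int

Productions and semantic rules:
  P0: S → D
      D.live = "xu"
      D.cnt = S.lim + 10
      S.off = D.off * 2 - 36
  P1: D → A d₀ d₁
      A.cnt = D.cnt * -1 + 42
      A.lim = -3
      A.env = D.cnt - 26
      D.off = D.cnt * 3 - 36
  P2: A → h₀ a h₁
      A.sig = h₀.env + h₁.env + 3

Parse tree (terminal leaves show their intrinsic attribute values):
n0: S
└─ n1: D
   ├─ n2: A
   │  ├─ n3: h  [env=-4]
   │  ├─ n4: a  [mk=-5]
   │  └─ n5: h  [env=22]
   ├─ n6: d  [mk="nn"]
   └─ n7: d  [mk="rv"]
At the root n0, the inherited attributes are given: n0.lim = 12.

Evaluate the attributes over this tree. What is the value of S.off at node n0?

1. n0.lim = 12  [given at root]
2. n1.live = "xu"  ["xu"]
3. n1.cnt = 22  [S.lim + 10]
4. n2.cnt = 20  [D.cnt * -1 + 42]
5. n2.lim = -3  [-3]
6. n2.env = -4  [D.cnt - 26]
7. n3.env = -4  [terminal]
8. n4.mk = -5  [terminal]
9. n5.env = 22  [terminal]
10. n2.sig = 21  [h₀.env + h₁.env + 3]
11. n6.mk = "nn"  [terminal]
12. n7.mk = "rv"  [terminal]
13. n1.off = 30  [D.cnt * 3 - 36]
14. n0.off = 24  [D.off * 2 - 36]

24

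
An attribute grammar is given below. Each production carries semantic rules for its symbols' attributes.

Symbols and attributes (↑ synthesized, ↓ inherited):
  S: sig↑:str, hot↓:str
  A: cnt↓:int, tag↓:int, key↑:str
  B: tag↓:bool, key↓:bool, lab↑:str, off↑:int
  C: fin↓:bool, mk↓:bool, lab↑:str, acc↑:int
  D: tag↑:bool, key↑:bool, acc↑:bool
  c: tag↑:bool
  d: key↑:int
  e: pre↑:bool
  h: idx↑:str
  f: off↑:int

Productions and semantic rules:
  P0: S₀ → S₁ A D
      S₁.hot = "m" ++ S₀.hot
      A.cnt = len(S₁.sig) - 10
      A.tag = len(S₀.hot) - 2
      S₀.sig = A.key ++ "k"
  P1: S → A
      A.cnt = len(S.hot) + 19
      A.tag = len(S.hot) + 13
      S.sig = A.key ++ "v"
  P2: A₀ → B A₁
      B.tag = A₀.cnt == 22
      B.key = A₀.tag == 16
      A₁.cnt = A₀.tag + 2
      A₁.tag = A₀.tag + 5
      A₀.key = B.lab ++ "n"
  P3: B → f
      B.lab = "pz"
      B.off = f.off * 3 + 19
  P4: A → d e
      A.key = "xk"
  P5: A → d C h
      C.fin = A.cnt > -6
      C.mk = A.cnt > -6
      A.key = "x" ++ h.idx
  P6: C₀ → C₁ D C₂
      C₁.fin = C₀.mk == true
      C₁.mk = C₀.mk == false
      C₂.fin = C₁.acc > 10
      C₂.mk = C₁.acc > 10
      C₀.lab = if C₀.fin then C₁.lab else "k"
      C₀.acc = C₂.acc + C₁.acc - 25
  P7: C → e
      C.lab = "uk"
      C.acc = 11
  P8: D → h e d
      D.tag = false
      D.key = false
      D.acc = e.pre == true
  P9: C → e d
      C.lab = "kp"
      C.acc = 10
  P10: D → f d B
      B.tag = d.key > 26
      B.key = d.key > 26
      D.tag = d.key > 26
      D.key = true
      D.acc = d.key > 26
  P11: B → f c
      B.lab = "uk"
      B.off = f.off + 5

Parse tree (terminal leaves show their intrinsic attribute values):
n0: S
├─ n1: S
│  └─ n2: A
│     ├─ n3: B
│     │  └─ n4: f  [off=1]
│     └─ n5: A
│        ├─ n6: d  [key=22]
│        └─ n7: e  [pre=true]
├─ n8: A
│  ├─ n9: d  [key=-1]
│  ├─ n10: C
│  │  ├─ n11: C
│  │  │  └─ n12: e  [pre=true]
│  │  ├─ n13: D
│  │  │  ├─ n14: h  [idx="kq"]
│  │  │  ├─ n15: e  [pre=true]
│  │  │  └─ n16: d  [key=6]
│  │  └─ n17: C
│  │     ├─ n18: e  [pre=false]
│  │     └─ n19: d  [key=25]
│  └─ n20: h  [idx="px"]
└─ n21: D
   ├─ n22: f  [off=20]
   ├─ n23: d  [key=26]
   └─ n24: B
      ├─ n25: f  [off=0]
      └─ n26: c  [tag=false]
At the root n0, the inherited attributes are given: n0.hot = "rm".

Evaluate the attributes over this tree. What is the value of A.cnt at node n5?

1. n0.hot = "rm"  [given at root]
2. n1.hot = "mrm"  ["m" ++ S₀.hot]
3. n2.cnt = 22  [len(S.hot) + 19]
4. n2.tag = 16  [len(S.hot) + 13]
5. n3.tag = true  [A₀.cnt == 22]
6. n3.key = true  [A₀.tag == 16]
7. n4.off = 1  [terminal]
8. n3.lab = "pz"  ["pz"]
9. n3.off = 22  [f.off * 3 + 19]
10. n5.cnt = 18  [A₀.tag + 2]
11. n5.tag = 21  [A₀.tag + 5]
12. n6.key = 22  [terminal]
13. n7.pre = true  [terminal]
14. n5.key = "xk"  ["xk"]
15. n2.key = "pzn"  [B.lab ++ "n"]
16. n1.sig = "pznv"  [A.key ++ "v"]
17. n8.cnt = -6  [len(S₁.sig) - 10]
18. n8.tag = 0  [len(S₀.hot) - 2]
19. n9.key = -1  [terminal]
20. n10.fin = false  [A.cnt > -6]
21. n10.mk = false  [A.cnt > -6]
22. n11.fin = false  [C₀.mk == true]
23. n11.mk = true  [C₀.mk == false]
24. n12.pre = true  [terminal]
25. n11.lab = "uk"  ["uk"]
26. n11.acc = 11  [11]
27. n14.idx = "kq"  [terminal]
28. n15.pre = true  [terminal]
29. n16.key = 6  [terminal]
30. n13.tag = false  [false]
31. n13.key = false  [false]
32. n13.acc = true  [e.pre == true]
33. n17.fin = true  [C₁.acc > 10]
34. n17.mk = true  [C₁.acc > 10]
35. n18.pre = false  [terminal]
36. n19.key = 25  [terminal]
37. n17.lab = "kp"  ["kp"]
38. n17.acc = 10  [10]
39. n10.lab = "k"  [if C₀.fin then C₁.lab else "k"]
40. n10.acc = -4  [C₂.acc + C₁.acc - 25]
41. n20.idx = "px"  [terminal]
42. n8.key = "xpx"  ["x" ++ h.idx]
43. n22.off = 20  [terminal]
44. n23.key = 26  [terminal]
45. n24.tag = false  [d.key > 26]
46. n24.key = false  [d.key > 26]
47. n25.off = 0  [terminal]
48. n26.tag = false  [terminal]
49. n24.lab = "uk"  ["uk"]
50. n24.off = 5  [f.off + 5]
51. n21.tag = false  [d.key > 26]
52. n21.key = true  [true]
53. n21.acc = false  [d.key > 26]
54. n0.sig = "xpxk"  [A.key ++ "k"]

18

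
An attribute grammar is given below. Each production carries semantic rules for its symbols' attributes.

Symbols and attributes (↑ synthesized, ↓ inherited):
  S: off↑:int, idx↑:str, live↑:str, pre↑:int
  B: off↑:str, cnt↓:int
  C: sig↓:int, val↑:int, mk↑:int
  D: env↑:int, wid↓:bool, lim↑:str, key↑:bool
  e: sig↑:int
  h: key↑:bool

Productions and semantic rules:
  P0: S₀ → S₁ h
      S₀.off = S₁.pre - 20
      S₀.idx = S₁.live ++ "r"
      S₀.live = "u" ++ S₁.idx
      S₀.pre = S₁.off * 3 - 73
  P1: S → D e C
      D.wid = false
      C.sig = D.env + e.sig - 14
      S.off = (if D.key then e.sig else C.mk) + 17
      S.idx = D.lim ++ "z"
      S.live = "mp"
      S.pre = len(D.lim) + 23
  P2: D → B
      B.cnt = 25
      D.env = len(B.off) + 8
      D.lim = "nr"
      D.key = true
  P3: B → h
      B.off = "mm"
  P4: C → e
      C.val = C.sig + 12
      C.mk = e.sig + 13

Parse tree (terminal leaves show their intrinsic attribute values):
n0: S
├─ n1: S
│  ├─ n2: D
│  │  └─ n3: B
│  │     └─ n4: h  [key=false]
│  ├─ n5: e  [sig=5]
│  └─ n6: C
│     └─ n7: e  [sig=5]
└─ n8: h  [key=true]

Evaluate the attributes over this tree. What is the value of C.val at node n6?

13

1. n2.wid = false  [false]
2. n3.cnt = 25  [25]
3. n4.key = false  [terminal]
4. n3.off = "mm"  ["mm"]
5. n2.env = 10  [len(B.off) + 8]
6. n2.lim = "nr"  ["nr"]
7. n2.key = true  [true]
8. n5.sig = 5  [terminal]
9. n6.sig = 1  [D.env + e.sig - 14]
10. n7.sig = 5  [terminal]
11. n6.val = 13  [C.sig + 12]
12. n6.mk = 18  [e.sig + 13]
13. n1.off = 22  [(if D.key then e.sig else C.mk) + 17]
14. n1.idx = "nrz"  [D.lim ++ "z"]
15. n1.live = "mp"  ["mp"]
16. n1.pre = 25  [len(D.lim) + 23]
17. n8.key = true  [terminal]
18. n0.off = 5  [S₁.pre - 20]
19. n0.idx = "mpr"  [S₁.live ++ "r"]
20. n0.live = "unrz"  ["u" ++ S₁.idx]
21. n0.pre = -7  [S₁.off * 3 - 73]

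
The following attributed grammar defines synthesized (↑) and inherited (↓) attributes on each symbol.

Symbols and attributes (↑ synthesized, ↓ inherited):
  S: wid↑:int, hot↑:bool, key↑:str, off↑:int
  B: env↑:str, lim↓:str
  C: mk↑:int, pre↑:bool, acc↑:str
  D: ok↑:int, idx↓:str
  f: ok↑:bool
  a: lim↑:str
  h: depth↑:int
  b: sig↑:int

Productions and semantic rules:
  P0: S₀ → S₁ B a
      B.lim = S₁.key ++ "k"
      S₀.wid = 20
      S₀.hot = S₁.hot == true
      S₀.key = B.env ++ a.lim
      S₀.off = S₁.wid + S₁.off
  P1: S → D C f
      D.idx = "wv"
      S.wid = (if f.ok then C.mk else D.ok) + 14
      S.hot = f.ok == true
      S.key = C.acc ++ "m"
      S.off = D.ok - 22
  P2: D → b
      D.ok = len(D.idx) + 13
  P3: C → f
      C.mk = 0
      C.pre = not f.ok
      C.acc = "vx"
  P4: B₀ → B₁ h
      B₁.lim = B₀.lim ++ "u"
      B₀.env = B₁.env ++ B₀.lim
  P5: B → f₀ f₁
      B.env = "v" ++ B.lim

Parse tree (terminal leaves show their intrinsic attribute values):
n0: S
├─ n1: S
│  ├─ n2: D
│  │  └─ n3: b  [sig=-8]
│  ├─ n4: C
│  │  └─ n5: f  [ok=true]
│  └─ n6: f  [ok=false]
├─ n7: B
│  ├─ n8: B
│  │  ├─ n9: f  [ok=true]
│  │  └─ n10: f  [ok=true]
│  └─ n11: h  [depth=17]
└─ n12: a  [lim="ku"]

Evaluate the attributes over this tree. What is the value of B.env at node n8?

1. n2.idx = "wv"  ["wv"]
2. n3.sig = -8  [terminal]
3. n2.ok = 15  [len(D.idx) + 13]
4. n5.ok = true  [terminal]
5. n4.mk = 0  [0]
6. n4.pre = false  [not f.ok]
7. n4.acc = "vx"  ["vx"]
8. n6.ok = false  [terminal]
9. n1.wid = 29  [(if f.ok then C.mk else D.ok) + 14]
10. n1.hot = false  [f.ok == true]
11. n1.key = "vxm"  [C.acc ++ "m"]
12. n1.off = -7  [D.ok - 22]
13. n7.lim = "vxmk"  [S₁.key ++ "k"]
14. n8.lim = "vxmku"  [B₀.lim ++ "u"]
15. n9.ok = true  [terminal]
16. n10.ok = true  [terminal]
17. n8.env = "vvxmku"  ["v" ++ B.lim]
18. n11.depth = 17  [terminal]
19. n7.env = "vvxmkuvxmk"  [B₁.env ++ B₀.lim]
20. n12.lim = "ku"  [terminal]
21. n0.wid = 20  [20]
22. n0.hot = false  [S₁.hot == true]
23. n0.key = "vvxmkuvxmkku"  [B.env ++ a.lim]
24. n0.off = 22  [S₁.wid + S₁.off]

"vvxmku"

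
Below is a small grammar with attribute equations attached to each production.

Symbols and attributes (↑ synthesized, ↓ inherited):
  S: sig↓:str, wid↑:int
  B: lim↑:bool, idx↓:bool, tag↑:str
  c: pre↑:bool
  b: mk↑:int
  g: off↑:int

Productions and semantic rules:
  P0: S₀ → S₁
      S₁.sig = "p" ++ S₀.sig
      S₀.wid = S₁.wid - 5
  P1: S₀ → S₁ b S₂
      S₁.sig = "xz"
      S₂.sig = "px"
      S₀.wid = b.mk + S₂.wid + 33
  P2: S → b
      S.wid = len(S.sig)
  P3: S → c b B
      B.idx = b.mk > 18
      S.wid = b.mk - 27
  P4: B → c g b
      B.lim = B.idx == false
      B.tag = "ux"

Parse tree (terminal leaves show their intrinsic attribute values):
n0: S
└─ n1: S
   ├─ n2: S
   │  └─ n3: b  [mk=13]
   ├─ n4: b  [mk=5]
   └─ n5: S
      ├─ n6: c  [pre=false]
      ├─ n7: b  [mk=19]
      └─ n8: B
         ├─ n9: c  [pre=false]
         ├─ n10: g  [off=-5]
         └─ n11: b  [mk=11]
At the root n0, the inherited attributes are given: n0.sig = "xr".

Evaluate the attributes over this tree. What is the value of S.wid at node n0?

1. n0.sig = "xr"  [given at root]
2. n1.sig = "pxr"  ["p" ++ S₀.sig]
3. n2.sig = "xz"  ["xz"]
4. n3.mk = 13  [terminal]
5. n2.wid = 2  [len(S.sig)]
6. n4.mk = 5  [terminal]
7. n5.sig = "px"  ["px"]
8. n6.pre = false  [terminal]
9. n7.mk = 19  [terminal]
10. n8.idx = true  [b.mk > 18]
11. n9.pre = false  [terminal]
12. n10.off = -5  [terminal]
13. n11.mk = 11  [terminal]
14. n8.lim = false  [B.idx == false]
15. n8.tag = "ux"  ["ux"]
16. n5.wid = -8  [b.mk - 27]
17. n1.wid = 30  [b.mk + S₂.wid + 33]
18. n0.wid = 25  [S₁.wid - 5]

25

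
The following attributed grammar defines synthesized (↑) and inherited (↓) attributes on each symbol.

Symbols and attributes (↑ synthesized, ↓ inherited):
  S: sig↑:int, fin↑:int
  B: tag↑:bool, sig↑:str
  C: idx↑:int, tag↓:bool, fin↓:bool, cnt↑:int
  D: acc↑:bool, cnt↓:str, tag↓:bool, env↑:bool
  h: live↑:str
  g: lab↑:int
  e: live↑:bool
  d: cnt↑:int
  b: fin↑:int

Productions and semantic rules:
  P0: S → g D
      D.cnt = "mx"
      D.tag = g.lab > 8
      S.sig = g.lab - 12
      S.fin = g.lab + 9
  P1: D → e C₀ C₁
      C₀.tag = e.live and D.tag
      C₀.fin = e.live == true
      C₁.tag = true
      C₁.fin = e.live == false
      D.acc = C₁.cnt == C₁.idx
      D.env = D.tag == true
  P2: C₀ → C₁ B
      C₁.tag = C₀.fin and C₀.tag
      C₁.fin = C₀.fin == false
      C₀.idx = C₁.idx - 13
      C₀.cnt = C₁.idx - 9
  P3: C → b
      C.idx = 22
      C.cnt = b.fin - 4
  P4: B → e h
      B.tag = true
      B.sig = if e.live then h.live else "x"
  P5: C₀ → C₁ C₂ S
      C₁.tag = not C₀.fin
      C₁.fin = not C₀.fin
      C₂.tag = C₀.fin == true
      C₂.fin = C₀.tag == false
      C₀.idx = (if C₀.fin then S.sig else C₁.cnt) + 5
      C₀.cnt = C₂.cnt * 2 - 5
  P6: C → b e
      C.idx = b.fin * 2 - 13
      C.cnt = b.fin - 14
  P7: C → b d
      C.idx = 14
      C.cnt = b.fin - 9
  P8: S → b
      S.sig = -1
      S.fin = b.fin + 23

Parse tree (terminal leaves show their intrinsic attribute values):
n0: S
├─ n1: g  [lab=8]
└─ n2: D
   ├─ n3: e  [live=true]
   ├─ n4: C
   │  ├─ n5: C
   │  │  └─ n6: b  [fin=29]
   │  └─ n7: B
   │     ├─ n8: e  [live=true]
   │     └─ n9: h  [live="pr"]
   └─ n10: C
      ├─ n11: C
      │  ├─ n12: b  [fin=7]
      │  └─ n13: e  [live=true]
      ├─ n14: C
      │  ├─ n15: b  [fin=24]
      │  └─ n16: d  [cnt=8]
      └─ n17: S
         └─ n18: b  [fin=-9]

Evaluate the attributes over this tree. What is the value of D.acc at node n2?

1. n1.lab = 8  [terminal]
2. n2.cnt = "mx"  ["mx"]
3. n2.tag = false  [g.lab > 8]
4. n3.live = true  [terminal]
5. n4.tag = false  [e.live and D.tag]
6. n4.fin = true  [e.live == true]
7. n5.tag = false  [C₀.fin and C₀.tag]
8. n5.fin = false  [C₀.fin == false]
9. n6.fin = 29  [terminal]
10. n5.idx = 22  [22]
11. n5.cnt = 25  [b.fin - 4]
12. n8.live = true  [terminal]
13. n9.live = "pr"  [terminal]
14. n7.tag = true  [true]
15. n7.sig = "pr"  [if e.live then h.live else "x"]
16. n4.idx = 9  [C₁.idx - 13]
17. n4.cnt = 13  [C₁.idx - 9]
18. n10.tag = true  [true]
19. n10.fin = false  [e.live == false]
20. n11.tag = true  [not C₀.fin]
21. n11.fin = true  [not C₀.fin]
22. n12.fin = 7  [terminal]
23. n13.live = true  [terminal]
24. n11.idx = 1  [b.fin * 2 - 13]
25. n11.cnt = -7  [b.fin - 14]
26. n14.tag = false  [C₀.fin == true]
27. n14.fin = false  [C₀.tag == false]
28. n15.fin = 24  [terminal]
29. n16.cnt = 8  [terminal]
30. n14.idx = 14  [14]
31. n14.cnt = 15  [b.fin - 9]
32. n18.fin = -9  [terminal]
33. n17.sig = -1  [-1]
34. n17.fin = 14  [b.fin + 23]
35. n10.idx = -2  [(if C₀.fin then S.sig else C₁.cnt) + 5]
36. n10.cnt = 25  [C₂.cnt * 2 - 5]
37. n2.acc = false  [C₁.cnt == C₁.idx]
38. n2.env = false  [D.tag == true]
39. n0.sig = -4  [g.lab - 12]
40. n0.fin = 17  [g.lab + 9]

false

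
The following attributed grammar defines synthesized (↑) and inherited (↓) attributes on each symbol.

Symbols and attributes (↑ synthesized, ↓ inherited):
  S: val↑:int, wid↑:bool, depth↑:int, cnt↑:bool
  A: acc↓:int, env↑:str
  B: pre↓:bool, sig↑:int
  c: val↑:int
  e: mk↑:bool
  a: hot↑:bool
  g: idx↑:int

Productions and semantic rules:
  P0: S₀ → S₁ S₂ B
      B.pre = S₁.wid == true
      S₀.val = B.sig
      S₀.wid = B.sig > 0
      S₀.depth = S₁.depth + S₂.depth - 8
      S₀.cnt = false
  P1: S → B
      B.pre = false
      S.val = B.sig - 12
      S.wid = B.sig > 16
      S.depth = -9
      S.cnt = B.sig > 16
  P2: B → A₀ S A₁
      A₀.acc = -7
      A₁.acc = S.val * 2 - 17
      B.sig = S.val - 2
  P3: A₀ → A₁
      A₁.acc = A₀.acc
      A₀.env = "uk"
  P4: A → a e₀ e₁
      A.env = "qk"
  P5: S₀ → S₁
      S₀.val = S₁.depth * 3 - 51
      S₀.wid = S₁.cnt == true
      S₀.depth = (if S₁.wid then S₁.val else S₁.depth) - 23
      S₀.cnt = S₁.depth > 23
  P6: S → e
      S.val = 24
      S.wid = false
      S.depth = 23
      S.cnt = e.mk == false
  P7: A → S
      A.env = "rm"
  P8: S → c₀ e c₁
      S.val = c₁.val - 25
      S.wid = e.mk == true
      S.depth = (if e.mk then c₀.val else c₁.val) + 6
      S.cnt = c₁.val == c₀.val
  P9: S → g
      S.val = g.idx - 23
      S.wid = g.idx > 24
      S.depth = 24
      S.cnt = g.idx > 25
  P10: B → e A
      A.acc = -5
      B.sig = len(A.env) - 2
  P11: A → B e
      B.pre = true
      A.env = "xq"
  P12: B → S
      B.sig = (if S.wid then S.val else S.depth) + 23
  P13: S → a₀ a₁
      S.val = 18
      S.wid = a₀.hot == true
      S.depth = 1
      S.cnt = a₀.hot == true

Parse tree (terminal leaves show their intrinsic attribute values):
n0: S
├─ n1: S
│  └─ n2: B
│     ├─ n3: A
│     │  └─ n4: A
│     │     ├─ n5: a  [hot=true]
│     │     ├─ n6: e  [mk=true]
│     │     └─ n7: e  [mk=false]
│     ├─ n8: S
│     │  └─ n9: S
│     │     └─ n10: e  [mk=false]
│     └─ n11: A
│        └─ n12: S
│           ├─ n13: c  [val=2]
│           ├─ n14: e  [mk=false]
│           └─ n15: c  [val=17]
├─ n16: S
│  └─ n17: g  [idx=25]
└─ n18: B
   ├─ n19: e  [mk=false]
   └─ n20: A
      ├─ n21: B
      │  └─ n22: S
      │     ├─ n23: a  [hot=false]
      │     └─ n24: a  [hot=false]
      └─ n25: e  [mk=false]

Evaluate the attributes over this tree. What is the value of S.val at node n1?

1. n2.pre = false  [false]
2. n3.acc = -7  [-7]
3. n4.acc = -7  [A₀.acc]
4. n5.hot = true  [terminal]
5. n6.mk = true  [terminal]
6. n7.mk = false  [terminal]
7. n4.env = "qk"  ["qk"]
8. n3.env = "uk"  ["uk"]
9. n10.mk = false  [terminal]
10. n9.val = 24  [24]
11. n9.wid = false  [false]
12. n9.depth = 23  [23]
13. n9.cnt = true  [e.mk == false]
14. n8.val = 18  [S₁.depth * 3 - 51]
15. n8.wid = true  [S₁.cnt == true]
16. n8.depth = 0  [(if S₁.wid then S₁.val else S₁.depth) - 23]
17. n8.cnt = false  [S₁.depth > 23]
18. n11.acc = 19  [S.val * 2 - 17]
19. n13.val = 2  [terminal]
20. n14.mk = false  [terminal]
21. n15.val = 17  [terminal]
22. n12.val = -8  [c₁.val - 25]
23. n12.wid = false  [e.mk == true]
24. n12.depth = 23  [(if e.mk then c₀.val else c₁.val) + 6]
25. n12.cnt = false  [c₁.val == c₀.val]
26. n11.env = "rm"  ["rm"]
27. n2.sig = 16  [S.val - 2]
28. n1.val = 4  [B.sig - 12]
29. n1.wid = false  [B.sig > 16]
30. n1.depth = -9  [-9]
31. n1.cnt = false  [B.sig > 16]
32. n17.idx = 25  [terminal]
33. n16.val = 2  [g.idx - 23]
34. n16.wid = true  [g.idx > 24]
35. n16.depth = 24  [24]
36. n16.cnt = false  [g.idx > 25]
37. n18.pre = false  [S₁.wid == true]
38. n19.mk = false  [terminal]
39. n20.acc = -5  [-5]
40. n21.pre = true  [true]
41. n23.hot = false  [terminal]
42. n24.hot = false  [terminal]
43. n22.val = 18  [18]
44. n22.wid = false  [a₀.hot == true]
45. n22.depth = 1  [1]
46. n22.cnt = false  [a₀.hot == true]
47. n21.sig = 24  [(if S.wid then S.val else S.depth) + 23]
48. n25.mk = false  [terminal]
49. n20.env = "xq"  ["xq"]
50. n18.sig = 0  [len(A.env) - 2]
51. n0.val = 0  [B.sig]
52. n0.wid = false  [B.sig > 0]
53. n0.depth = 7  [S₁.depth + S₂.depth - 8]
54. n0.cnt = false  [false]

4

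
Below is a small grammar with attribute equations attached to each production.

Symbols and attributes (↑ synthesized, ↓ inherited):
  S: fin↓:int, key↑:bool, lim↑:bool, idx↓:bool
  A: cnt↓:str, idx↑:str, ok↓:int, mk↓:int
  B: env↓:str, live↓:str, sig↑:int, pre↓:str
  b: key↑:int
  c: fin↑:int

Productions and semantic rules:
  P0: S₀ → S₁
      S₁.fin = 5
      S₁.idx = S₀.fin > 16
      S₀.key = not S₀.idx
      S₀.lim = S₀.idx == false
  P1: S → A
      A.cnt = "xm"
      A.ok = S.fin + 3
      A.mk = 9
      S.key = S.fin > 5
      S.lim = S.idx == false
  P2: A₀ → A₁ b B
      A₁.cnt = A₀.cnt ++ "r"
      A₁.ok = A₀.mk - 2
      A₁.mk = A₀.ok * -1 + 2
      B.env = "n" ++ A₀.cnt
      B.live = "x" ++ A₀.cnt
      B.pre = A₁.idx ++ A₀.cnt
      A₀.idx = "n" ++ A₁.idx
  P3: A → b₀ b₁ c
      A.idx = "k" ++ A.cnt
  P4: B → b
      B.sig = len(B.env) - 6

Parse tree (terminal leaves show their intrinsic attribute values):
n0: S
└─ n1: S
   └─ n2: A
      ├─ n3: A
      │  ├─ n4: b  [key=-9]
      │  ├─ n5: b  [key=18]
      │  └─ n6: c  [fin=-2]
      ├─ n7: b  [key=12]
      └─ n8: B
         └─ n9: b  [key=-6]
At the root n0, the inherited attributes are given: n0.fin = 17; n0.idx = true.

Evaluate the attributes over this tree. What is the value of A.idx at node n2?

1. n0.fin = 17  [given at root]
2. n0.idx = true  [given at root]
3. n1.fin = 5  [5]
4. n1.idx = true  [S₀.fin > 16]
5. n2.cnt = "xm"  ["xm"]
6. n2.ok = 8  [S.fin + 3]
7. n2.mk = 9  [9]
8. n3.cnt = "xmr"  [A₀.cnt ++ "r"]
9. n3.ok = 7  [A₀.mk - 2]
10. n3.mk = -6  [A₀.ok * -1 + 2]
11. n4.key = -9  [terminal]
12. n5.key = 18  [terminal]
13. n6.fin = -2  [terminal]
14. n3.idx = "kxmr"  ["k" ++ A.cnt]
15. n7.key = 12  [terminal]
16. n8.env = "nxm"  ["n" ++ A₀.cnt]
17. n8.live = "xxm"  ["x" ++ A₀.cnt]
18. n8.pre = "kxmrxm"  [A₁.idx ++ A₀.cnt]
19. n9.key = -6  [terminal]
20. n8.sig = -3  [len(B.env) - 6]
21. n2.idx = "nkxmr"  ["n" ++ A₁.idx]
22. n1.key = false  [S.fin > 5]
23. n1.lim = false  [S.idx == false]
24. n0.key = false  [not S₀.idx]
25. n0.lim = false  [S₀.idx == false]

"nkxmr"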